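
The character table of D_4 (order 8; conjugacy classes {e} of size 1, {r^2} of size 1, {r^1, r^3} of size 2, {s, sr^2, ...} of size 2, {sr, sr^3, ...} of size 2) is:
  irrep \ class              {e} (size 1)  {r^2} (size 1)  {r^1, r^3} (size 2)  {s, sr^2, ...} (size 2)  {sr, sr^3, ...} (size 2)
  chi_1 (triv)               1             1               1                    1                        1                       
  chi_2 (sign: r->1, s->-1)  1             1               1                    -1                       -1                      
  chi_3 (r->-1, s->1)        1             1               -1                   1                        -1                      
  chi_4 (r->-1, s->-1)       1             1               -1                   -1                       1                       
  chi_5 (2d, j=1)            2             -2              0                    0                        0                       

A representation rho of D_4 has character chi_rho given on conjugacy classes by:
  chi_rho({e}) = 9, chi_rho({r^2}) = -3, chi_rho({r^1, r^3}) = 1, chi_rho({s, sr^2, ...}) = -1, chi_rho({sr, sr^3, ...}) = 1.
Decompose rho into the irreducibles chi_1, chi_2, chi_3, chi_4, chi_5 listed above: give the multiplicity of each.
Multiplicities: chi_1: 1, chi_2: 1, chi_3: 0, chi_4: 1, chi_5: 3.

Argument: Use <chi_rho, chi> = (1/|G|) sum_C |C| * chi_rho(C) * conj(chi(C)) with |G| = 8 for each irreducible chi in the table:
  <chi_rho, chi_1> = (1/8)[1*(9)*conj(1) + 1*(-3)*conj(1) + 2*(1)*conj(1) + 2*(-1)*conj(1) + 2*(1)*conj(1)]
      = (1/8)[(9) + (-3) + (2) + (-2) + (2)] = 8/8 = 1
  <chi_rho, chi_2> = (1/8)[1*(9)*conj(1) + 1*(-3)*conj(1) + 2*(1)*conj(1) + 2*(-1)*conj(-1) + 2*(1)*conj(-1)]
      = (1/8)[(9) + (-3) + (2) + (2) + (-2)] = 8/8 = 1
  <chi_rho, chi_3> = (1/8)[1*(9)*conj(1) + 1*(-3)*conj(1) + 2*(1)*conj(-1) + 2*(-1)*conj(1) + 2*(1)*conj(-1)]
      = (1/8)[(9) + (-3) + (-2) + (-2) + (-2)] = 0/8 = 0
  <chi_rho, chi_4> = (1/8)[1*(9)*conj(1) + 1*(-3)*conj(1) + 2*(1)*conj(-1) + 2*(-1)*conj(-1) + 2*(1)*conj(1)]
      = (1/8)[(9) + (-3) + (-2) + (2) + (2)] = 8/8 = 1
  <chi_rho, chi_5> = (1/8)[1*(9)*conj(2) + 1*(-3)*conj(-2) + 2*(1)*conj(0) + 2*(-1)*conj(0) + 2*(1)*conj(0)]
      = (1/8)[(18) + (6) + (0) + (0) + (0)] = 24/8 = 3
Dimension check: dim(rho) = sum (mult * dim) = 1*1 + 1*1 + 0*1 + 1*1 + 3*2 = 9 = chi_rho(e) = 9.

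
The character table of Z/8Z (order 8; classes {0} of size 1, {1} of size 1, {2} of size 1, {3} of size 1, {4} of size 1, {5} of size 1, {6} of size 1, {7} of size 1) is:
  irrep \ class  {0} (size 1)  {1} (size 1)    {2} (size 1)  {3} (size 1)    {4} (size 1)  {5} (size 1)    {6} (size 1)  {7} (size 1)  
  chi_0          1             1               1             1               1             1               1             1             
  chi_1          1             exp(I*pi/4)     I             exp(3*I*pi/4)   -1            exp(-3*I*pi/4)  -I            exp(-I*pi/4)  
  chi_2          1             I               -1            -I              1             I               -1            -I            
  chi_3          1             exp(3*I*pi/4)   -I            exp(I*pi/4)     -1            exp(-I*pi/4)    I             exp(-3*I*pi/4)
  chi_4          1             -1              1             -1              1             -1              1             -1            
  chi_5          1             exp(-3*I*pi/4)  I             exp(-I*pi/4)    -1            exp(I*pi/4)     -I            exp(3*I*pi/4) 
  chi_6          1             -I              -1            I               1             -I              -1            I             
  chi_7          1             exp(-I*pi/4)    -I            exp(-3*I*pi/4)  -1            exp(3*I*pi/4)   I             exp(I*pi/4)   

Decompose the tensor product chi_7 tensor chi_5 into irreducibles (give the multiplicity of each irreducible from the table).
chi_7 tensor chi_5 = chi_4 (all other irreducibles have multiplicity 0).

Proof sketch: The character of a tensor product is the pointwise product (chi_7 * chi_5)(C) = chi_7(C) * chi_5(C):
  {0}: (1)*(1), {1}: (exp(-I*pi/4))*(exp(-3*I*pi/4)), {2}: (-I)*(I), {3}: (exp(-3*I*pi/4))*(exp(-I*pi/4)), {4}: (-1)*(-1), {5}: (exp(3*I*pi/4))*(exp(I*pi/4)), {6}: (I)*(-I), {7}: (exp(I*pi/4))*(exp(3*I*pi/4))
so (chi_7 * chi_5) takes values
  {0} -> 1, {1} -> -1, {2} -> 1, {3} -> -1, {4} -> 1, {5} -> -1, {6} -> 1, {7} -> -1.
Now take the inner product of this character with each irreducible chi from the table, <chi_7*chi_5, chi> = (1/8) sum_C |C| (chi_7*chi_5)(C) conj(chi(C)):
  <chi_7*chi_5, chi_0> = (1/8)[1*(1)*conj(1) + 1*(-1)*conj(1) + 1*(1)*conj(1) + 1*(-1)*conj(1) + 1*(1)*conj(1) + 1*(-1)*conj(1) + 1*(1)*conj(1) + 1*(-1)*conj(1)]
      = (1/8)[(1) + (-1) + (1) + (-1) + (1) + (-1) + (1) + (-1)] = 0/8 = 0
  <chi_7*chi_5, chi_1> = (1/8)[1*(1)*conj(1) + 1*(-1)*conj(exp(I*pi/4)) + 1*(1)*conj(I) + 1*(-1)*conj(exp(3*I*pi/4)) + 1*(1)*conj(-1) + 1*(-1)*conj(exp(-3*I*pi/4)) + 1*(1)*conj(-I) + 1*(-1)*conj(exp(-I*pi/4))]
      = (1/8)[(1) + (-exp(-I*pi/4)) + (-I) + (-exp(-3*I*pi/4)) + (-1) + (-exp(3*I*pi/4)) + (I) + (-exp(I*pi/4))] = 0/8 = 0
  <chi_7*chi_5, chi_2> = (1/8)[1*(1)*conj(1) + 1*(-1)*conj(I) + 1*(1)*conj(-1) + 1*(-1)*conj(-I) + 1*(1)*conj(1) + 1*(-1)*conj(I) + 1*(1)*conj(-1) + 1*(-1)*conj(-I)]
      = (1/8)[(1) + (I) + (-1) + (-I) + (1) + (I) + (-1) + (-I)] = 0/8 = 0
  <chi_7*chi_5, chi_3> = (1/8)[1*(1)*conj(1) + 1*(-1)*conj(exp(3*I*pi/4)) + 1*(1)*conj(-I) + 1*(-1)*conj(exp(I*pi/4)) + 1*(1)*conj(-1) + 1*(-1)*conj(exp(-I*pi/4)) + 1*(1)*conj(I) + 1*(-1)*conj(exp(-3*I*pi/4))]
      = (1/8)[(1) + (-exp(-3*I*pi/4)) + (I) + (-exp(-I*pi/4)) + (-1) + (-exp(I*pi/4)) + (-I) + (-exp(3*I*pi/4))] = 0/8 = 0
  <chi_7*chi_5, chi_4> = (1/8)[1*(1)*conj(1) + 1*(-1)*conj(-1) + 1*(1)*conj(1) + 1*(-1)*conj(-1) + 1*(1)*conj(1) + 1*(-1)*conj(-1) + 1*(1)*conj(1) + 1*(-1)*conj(-1)]
      = (1/8)[(1) + (1) + (1) + (1) + (1) + (1) + (1) + (1)] = 8/8 = 1
  <chi_7*chi_5, chi_5> = (1/8)[1*(1)*conj(1) + 1*(-1)*conj(exp(-3*I*pi/4)) + 1*(1)*conj(I) + 1*(-1)*conj(exp(-I*pi/4)) + 1*(1)*conj(-1) + 1*(-1)*conj(exp(I*pi/4)) + 1*(1)*conj(-I) + 1*(-1)*conj(exp(3*I*pi/4))]
      = (1/8)[(1) + (-exp(3*I*pi/4)) + (-I) + (-exp(I*pi/4)) + (-1) + (-exp(-I*pi/4)) + (I) + (-exp(-3*I*pi/4))] = 0/8 = 0
  <chi_7*chi_5, chi_6> = (1/8)[1*(1)*conj(1) + 1*(-1)*conj(-I) + 1*(1)*conj(-1) + 1*(-1)*conj(I) + 1*(1)*conj(1) + 1*(-1)*conj(-I) + 1*(1)*conj(-1) + 1*(-1)*conj(I)]
      = (1/8)[(1) + (-I) + (-1) + (I) + (1) + (-I) + (-1) + (I)] = 0/8 = 0
  <chi_7*chi_5, chi_7> = (1/8)[1*(1)*conj(1) + 1*(-1)*conj(exp(-I*pi/4)) + 1*(1)*conj(-I) + 1*(-1)*conj(exp(-3*I*pi/4)) + 1*(1)*conj(-1) + 1*(-1)*conj(exp(3*I*pi/4)) + 1*(1)*conj(I) + 1*(-1)*conj(exp(I*pi/4))]
      = (1/8)[(1) + (-exp(I*pi/4)) + (I) + (-exp(3*I*pi/4)) + (-1) + (-exp(-3*I*pi/4)) + (-I) + (-exp(-I*pi/4))] = 0/8 = 0
(Exp terms are combined using exp(i*s)*conj(exp(i*t)) = exp(i*(s-t)), and sums of them are collapsed using the identity that for every m > 1 the m distinct m-th roots of unity sum to 0, e.g. 1 + exp(2*I*pi/3) + exp(-2*I*pi/3) = 0.)
Hence the multiplicities are chi_4: 1. Dimension check: dim(chi_7)*dim(chi_5) = 1*1 = 1 and sum (mult * dim) = 1*1 = 1.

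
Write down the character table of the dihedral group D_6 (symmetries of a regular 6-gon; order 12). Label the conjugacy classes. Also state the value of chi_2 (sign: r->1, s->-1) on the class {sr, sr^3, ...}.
Conjugacy classes: {e} of size 1, {r^3} of size 1, {r^1, r^5} of size 2, {r^2, r^4} of size 2, {s, sr^2, ...} of size 3, {sr, sr^3, ...} of size 3.
Character table:
  irrep \ class              {e} (size 1)  {r^3} (size 1)  {r^1, r^5} (size 2)  {r^2, r^4} (size 2)  {s, sr^2, ...} (size 3)  {sr, sr^3, ...} (size 3)
  chi_1 (triv)               1             1               1                    1                    1                        1                       
  chi_2 (sign: r->1, s->-1)  1             1               1                    1                    -1                       -1                      
  chi_3 (r->-1, s->1)        1             -1              -1                   1                    1                        -1                      
  chi_4 (r->-1, s->-1)       1             -1              -1                   1                    -1                       1                       
  chi_5 (2d, j=1)            2             -2              1                    -1                   0                        0                       
  chi_6 (2d, j=2)            2             2               -1                   -1                   0                        0                       

Spot check: chi_2 (sign: r->1, s->-1) on {sr, sr^3, ...} = -1.

Argument: D_6 has order 2*6 = 12 with 6 conjugacy classes, hence 6 irreducibles. Sum of squared dims 1 + 1 + 1 + 1 + 4 + 4 = 12 = |G|. Linear characters come from the abelianisation; the 2-dimensional irreps have character r^k -> 2*cos(2*pi*j*k/6), reflections -> 0.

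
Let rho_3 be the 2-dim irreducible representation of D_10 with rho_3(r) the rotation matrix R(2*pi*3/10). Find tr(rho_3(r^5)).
chi_{rho_3}(r^5) = 2*cos(2*pi*3*5/10) = -2

Proof sketch: rho_3(r^5) is rotation by angle 2*pi*3*5/10, whose trace is 2*cos(2*pi*3*5/10) = -2.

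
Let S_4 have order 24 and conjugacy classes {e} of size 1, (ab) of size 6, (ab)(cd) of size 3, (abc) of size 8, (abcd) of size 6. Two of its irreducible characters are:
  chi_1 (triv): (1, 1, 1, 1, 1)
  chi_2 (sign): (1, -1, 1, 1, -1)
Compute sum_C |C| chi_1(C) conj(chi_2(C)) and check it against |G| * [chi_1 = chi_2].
Sum = 0; so <chi_1, chi_2> = 0 (distinct irreducibles are orthogonal).

Justification: Compute term by term over conjugacy classes (|C| * chi_1(C) * conj(chi_2(C))):
  1*(1)*conj(1) + 6*(1)*conj(-1) + 3*(1)*conj(1) + 8*(1)*conj(1) + 6*(1)*conj(-1)
  = (1) + (-6) + (3) + (8) + (-6)
  = 0.
Dividing by |G| = 24 gives 0/24 = 0, matching the row-orthogonality relation <chi_1, chi_2> = [chi_1 = chi_2].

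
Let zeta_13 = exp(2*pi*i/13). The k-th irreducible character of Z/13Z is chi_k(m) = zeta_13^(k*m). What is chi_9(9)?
chi_9(9) = zeta_13^81 = exp(6*I*pi/13)

Solution. chi_9(9) = zeta_13^(9*9) = zeta_13^81. Since zeta_13^13 = 1, this equals zeta_13^3 = exp(2*pi*i*3/13) = exp(6*I*pi/13).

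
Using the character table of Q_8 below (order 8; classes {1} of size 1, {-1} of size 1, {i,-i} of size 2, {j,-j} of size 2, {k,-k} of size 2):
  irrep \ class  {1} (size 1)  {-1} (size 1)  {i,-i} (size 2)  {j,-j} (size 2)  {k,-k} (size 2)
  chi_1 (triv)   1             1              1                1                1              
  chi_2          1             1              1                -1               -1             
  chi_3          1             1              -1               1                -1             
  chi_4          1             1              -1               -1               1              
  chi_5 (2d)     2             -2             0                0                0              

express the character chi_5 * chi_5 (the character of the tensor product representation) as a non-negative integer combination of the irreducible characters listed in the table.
chi_5 tensor chi_5 = chi_1 + chi_2 + chi_3 + chi_4 (all other irreducibles have multiplicity 0).

Why: The character of a tensor product is the pointwise product (chi_5 * chi_5)(C) = chi_5(C) * chi_5(C):
  {1}: (2)*(2), {-1}: (-2)*(-2), {i,-i}: (0)*(0), {j,-j}: (0)*(0), {k,-k}: (0)*(0)
so (chi_5 * chi_5) takes values
  {1} -> 4, {-1} -> 4, {i,-i} -> 0, {j,-j} -> 0, {k,-k} -> 0.
Now take the inner product of this character with each irreducible chi from the table, <chi_5*chi_5, chi> = (1/8) sum_C |C| (chi_5*chi_5)(C) conj(chi(C)):
  <chi_5*chi_5, chi_1> = (1/8)[1*(4)*conj(1) + 1*(4)*conj(1) + 2*(0)*conj(1) + 2*(0)*conj(1) + 2*(0)*conj(1)]
      = (1/8)[(4) + (4) + (0) + (0) + (0)] = 8/8 = 1
  <chi_5*chi_5, chi_2> = (1/8)[1*(4)*conj(1) + 1*(4)*conj(1) + 2*(0)*conj(1) + 2*(0)*conj(-1) + 2*(0)*conj(-1)]
      = (1/8)[(4) + (4) + (0) + (0) + (0)] = 8/8 = 1
  <chi_5*chi_5, chi_3> = (1/8)[1*(4)*conj(1) + 1*(4)*conj(1) + 2*(0)*conj(-1) + 2*(0)*conj(1) + 2*(0)*conj(-1)]
      = (1/8)[(4) + (4) + (0) + (0) + (0)] = 8/8 = 1
  <chi_5*chi_5, chi_4> = (1/8)[1*(4)*conj(1) + 1*(4)*conj(1) + 2*(0)*conj(-1) + 2*(0)*conj(-1) + 2*(0)*conj(1)]
      = (1/8)[(4) + (4) + (0) + (0) + (0)] = 8/8 = 1
  <chi_5*chi_5, chi_5> = (1/8)[1*(4)*conj(2) + 1*(4)*conj(-2) + 2*(0)*conj(0) + 2*(0)*conj(0) + 2*(0)*conj(0)]
      = (1/8)[(8) + (-8) + (0) + (0) + (0)] = 0/8 = 0
Hence the multiplicities are chi_1: 1, chi_2: 1, chi_3: 1, chi_4: 1. Dimension check: dim(chi_5)*dim(chi_5) = 2*2 = 4 and sum (mult * dim) = 1*1 + 1*1 + 1*1 + 1*1 = 4.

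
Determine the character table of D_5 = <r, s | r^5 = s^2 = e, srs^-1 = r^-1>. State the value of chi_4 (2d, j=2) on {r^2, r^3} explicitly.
Conjugacy classes: {e} of size 1, {r^1, r^4} of size 2, {r^2, r^3} of size 2, {s, sr, ..., sr^4} of size 5.
Character table:
  irrep \ class              {e} (size 1)  {r^1, r^4} (size 2)  {r^2, r^3} (size 2)  {s, sr, ..., sr^4} (size 5)
  chi_1 (triv)               1             1                    1                    1                          
  chi_2 (sign: r->1, s->-1)  1             1                    1                    -1                         
  chi_3 (2d, j=1)            2             -1/2 + sqrt(5)/2     -sqrt(5)/2 - 1/2     0                          
  chi_4 (2d, j=2)            2             -sqrt(5)/2 - 1/2     -1/2 + sqrt(5)/2     0                          

Spot check: chi_4 (2d, j=2) on {r^2, r^3} = -1/2 + sqrt(5)/2.

Working: D_5 has order 2*5 = 10 with 4 conjugacy classes, hence 4 irreducibles. Sum of squared dims 1 + 1 + 4 + 4 = 10 = |G|. Linear characters come from the abelianisation; the 2-dimensional irreps have character r^k -> 2*cos(2*pi*j*k/5), reflections -> 0.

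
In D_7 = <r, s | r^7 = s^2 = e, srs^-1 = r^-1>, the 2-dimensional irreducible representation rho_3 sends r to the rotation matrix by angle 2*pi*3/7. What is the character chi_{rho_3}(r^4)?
chi_{rho_3}(r^4) = 2*cos(2*pi*3*4/7) = -2*cos(3*pi/7)

Details: rho_3(r^4) is rotation by angle 2*pi*3*4/7, whose trace is 2*cos(2*pi*3*4/7) = -2*cos(3*pi/7).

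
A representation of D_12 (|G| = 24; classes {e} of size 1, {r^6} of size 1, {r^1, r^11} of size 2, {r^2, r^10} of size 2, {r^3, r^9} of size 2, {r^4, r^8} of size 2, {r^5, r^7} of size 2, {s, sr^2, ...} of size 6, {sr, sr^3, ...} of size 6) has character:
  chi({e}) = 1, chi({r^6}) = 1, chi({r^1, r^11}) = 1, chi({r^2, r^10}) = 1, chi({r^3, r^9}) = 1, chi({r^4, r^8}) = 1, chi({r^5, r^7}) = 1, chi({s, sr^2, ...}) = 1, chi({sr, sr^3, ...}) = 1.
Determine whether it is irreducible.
Irreducible: <chi, chi> = 1.

Proof sketch: <chi, chi> = (1/|G|) sum_C |C| * |chi(C)|^2 = (1/24)[1*|1|^2 + 1*|1|^2 + 2*|1|^2 + 2*|1|^2 + 2*|1|^2 + 2*|1|^2 + 2*|1|^2 + 6*|1|^2 + 6*|1|^2]
  = (1/24)[(1) + (1) + (2) + (2) + (2) + (2) + (2) + (6) + (6)] = 24/24 = 1.
A character is irreducible iff <chi, chi> = 1, so this representation is irreducible.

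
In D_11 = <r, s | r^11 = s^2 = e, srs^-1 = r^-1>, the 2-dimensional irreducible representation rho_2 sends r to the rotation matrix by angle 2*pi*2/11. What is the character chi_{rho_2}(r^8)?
chi_{rho_2}(r^8) = 2*cos(2*pi*2*8/11) = -2*cos(pi/11)

Derivation: rho_2(r^8) is rotation by angle 2*pi*2*8/11, whose trace is 2*cos(2*pi*2*8/11) = -2*cos(pi/11).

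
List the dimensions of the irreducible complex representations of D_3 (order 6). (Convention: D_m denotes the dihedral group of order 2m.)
Dimensions: 1, 1, 2

Derivation: There are 3 irreducibles (= number of conjugacy classes). Their dimensions d_i satisfy sum d_i^2 = |G| = 6: 1 + 1 + 4 = 6.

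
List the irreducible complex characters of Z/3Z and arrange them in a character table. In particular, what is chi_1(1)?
Character table of Z/3Z (irreps indexed chi_0,...,chi_2 with chi_k(m) = zeta_3^(k*m), zeta_3 = exp(2*pi*i/3)):
  irrep \ class  {0} (size 1)  {1} (size 1)    {2} (size 1)  
  chi_0          1             1               1             
  chi_1          1             exp(2*I*pi/3)   exp(-2*I*pi/3)
  chi_2          1             exp(-2*I*pi/3)  exp(2*I*pi/3) 

Spot check: chi_1(1) = zeta_3^(1*1) = zeta_3^1 = exp(2*I*pi/3).

Justification: Z/3Z is abelian, so all 3 irreducible complex representations are 1-dimensional. They are given by chi_k(m) = zeta_3^(k*m) for k = 0,...,2. Row orthogonality: sum_m chi_k(m) conj(chi_l(m)) = 3 * [k = l].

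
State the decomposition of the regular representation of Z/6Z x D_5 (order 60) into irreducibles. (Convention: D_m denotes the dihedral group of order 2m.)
Each irreducible V_i of dimension d_i appears with multiplicity d_i, i.e. rho_reg = (direct sum over all irreducibles V_i) d_i V_i. The irreducible dimensions for Z/6Z x D_5 are 1, 1, 1, 1, 1, 1, 1, 1, 1, 1, 1, 1, 2, 2, 2, 2, 2, 2, 2, 2, 2, 2, 2, 2: 12 irreducibles of dimension 1, each with multiplicity 1; 12 irreducibles of dimension 2, each with multiplicity 2. Total dimension 12*1*1 + 12*2*2 = 60 = |G|.

General theorem: in the regular representation of a finite group G, each irreducible appears with multiplicity equal to its dimension. Check: dim(rho_reg) = sum d_i^2 = 1 + 1 + 1 + 1 + 1 + 1 + 1 + 1 + 1 + 1 + 1 + 1 + 4 + 4 + 4 + 4 + 4 + 4 + 4 + 4 + 4 + 4 + 4 + 4 = 60 = |G|.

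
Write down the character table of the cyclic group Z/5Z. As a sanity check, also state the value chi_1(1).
Character table of Z/5Z (irreps indexed chi_0,...,chi_4 with chi_k(m) = zeta_5^(k*m), zeta_5 = exp(2*pi*i/5)):
  irrep \ class  {0} (size 1)  {1} (size 1)    {2} (size 1)    {3} (size 1)    {4} (size 1)  
  chi_0          1             1               1               1               1             
  chi_1          1             exp(2*I*pi/5)   exp(4*I*pi/5)   exp(-4*I*pi/5)  exp(-2*I*pi/5)
  chi_2          1             exp(4*I*pi/5)   exp(-2*I*pi/5)  exp(2*I*pi/5)   exp(-4*I*pi/5)
  chi_3          1             exp(-4*I*pi/5)  exp(2*I*pi/5)   exp(-2*I*pi/5)  exp(4*I*pi/5) 
  chi_4          1             exp(-2*I*pi/5)  exp(-4*I*pi/5)  exp(4*I*pi/5)   exp(2*I*pi/5) 

Spot check: chi_1(1) = zeta_5^(1*1) = zeta_5^1 = exp(2*I*pi/5).

Why: Z/5Z is abelian, so all 5 irreducible complex representations are 1-dimensional. They are given by chi_k(m) = zeta_5^(k*m) for k = 0,...,4. Row orthogonality: sum_m chi_k(m) conj(chi_l(m)) = 5 * [k = l].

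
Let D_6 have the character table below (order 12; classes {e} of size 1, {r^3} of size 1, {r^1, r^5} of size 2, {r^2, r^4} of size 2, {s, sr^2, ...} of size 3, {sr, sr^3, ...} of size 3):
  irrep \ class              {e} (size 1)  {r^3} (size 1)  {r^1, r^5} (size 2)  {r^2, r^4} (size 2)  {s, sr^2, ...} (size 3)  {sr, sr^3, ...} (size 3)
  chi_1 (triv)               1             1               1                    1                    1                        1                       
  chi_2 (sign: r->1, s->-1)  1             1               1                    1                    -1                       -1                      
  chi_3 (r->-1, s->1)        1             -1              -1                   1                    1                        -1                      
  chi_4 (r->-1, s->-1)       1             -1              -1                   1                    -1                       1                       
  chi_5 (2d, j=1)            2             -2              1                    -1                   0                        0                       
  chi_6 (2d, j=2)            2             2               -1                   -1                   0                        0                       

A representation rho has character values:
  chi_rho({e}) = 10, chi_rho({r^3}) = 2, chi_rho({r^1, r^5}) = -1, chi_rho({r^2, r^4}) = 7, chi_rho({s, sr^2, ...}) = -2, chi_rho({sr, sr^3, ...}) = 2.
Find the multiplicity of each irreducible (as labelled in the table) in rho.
Multiplicities: chi_1: 2, chi_2: 2, chi_3: 1, chi_4: 3, chi_5: 0, chi_6: 1.

Argument: Use <chi_rho, chi> = (1/|G|) sum_C |C| * chi_rho(C) * conj(chi(C)) with |G| = 12 for each irreducible chi in the table:
  <chi_rho, chi_1> = (1/12)[1*(10)*conj(1) + 1*(2)*conj(1) + 2*(-1)*conj(1) + 2*(7)*conj(1) + 3*(-2)*conj(1) + 3*(2)*conj(1)]
      = (1/12)[(10) + (2) + (-2) + (14) + (-6) + (6)] = 24/12 = 2
  <chi_rho, chi_2> = (1/12)[1*(10)*conj(1) + 1*(2)*conj(1) + 2*(-1)*conj(1) + 2*(7)*conj(1) + 3*(-2)*conj(-1) + 3*(2)*conj(-1)]
      = (1/12)[(10) + (2) + (-2) + (14) + (6) + (-6)] = 24/12 = 2
  <chi_rho, chi_3> = (1/12)[1*(10)*conj(1) + 1*(2)*conj(-1) + 2*(-1)*conj(-1) + 2*(7)*conj(1) + 3*(-2)*conj(1) + 3*(2)*conj(-1)]
      = (1/12)[(10) + (-2) + (2) + (14) + (-6) + (-6)] = 12/12 = 1
  <chi_rho, chi_4> = (1/12)[1*(10)*conj(1) + 1*(2)*conj(-1) + 2*(-1)*conj(-1) + 2*(7)*conj(1) + 3*(-2)*conj(-1) + 3*(2)*conj(1)]
      = (1/12)[(10) + (-2) + (2) + (14) + (6) + (6)] = 36/12 = 3
  <chi_rho, chi_5> = (1/12)[1*(10)*conj(2) + 1*(2)*conj(-2) + 2*(-1)*conj(1) + 2*(7)*conj(-1) + 3*(-2)*conj(0) + 3*(2)*conj(0)]
      = (1/12)[(20) + (-4) + (-2) + (-14) + (0) + (0)] = 0/12 = 0
  <chi_rho, chi_6> = (1/12)[1*(10)*conj(2) + 1*(2)*conj(2) + 2*(-1)*conj(-1) + 2*(7)*conj(-1) + 3*(-2)*conj(0) + 3*(2)*conj(0)]
      = (1/12)[(20) + (4) + (2) + (-14) + (0) + (0)] = 12/12 = 1
Dimension check: dim(rho) = sum (mult * dim) = 2*1 + 2*1 + 1*1 + 3*1 + 0*2 + 1*2 = 10 = chi_rho(e) = 10.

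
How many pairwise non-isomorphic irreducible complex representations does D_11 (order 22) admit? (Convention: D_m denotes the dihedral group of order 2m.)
7

Explanation: The number of irreducible complex representations of a finite group equals its number of conjugacy classes. D_11 has 7 conjugacy classes ((n+3)/2 for n odd), so D_11 (order 22) has exactly 7 irreducible complex representations.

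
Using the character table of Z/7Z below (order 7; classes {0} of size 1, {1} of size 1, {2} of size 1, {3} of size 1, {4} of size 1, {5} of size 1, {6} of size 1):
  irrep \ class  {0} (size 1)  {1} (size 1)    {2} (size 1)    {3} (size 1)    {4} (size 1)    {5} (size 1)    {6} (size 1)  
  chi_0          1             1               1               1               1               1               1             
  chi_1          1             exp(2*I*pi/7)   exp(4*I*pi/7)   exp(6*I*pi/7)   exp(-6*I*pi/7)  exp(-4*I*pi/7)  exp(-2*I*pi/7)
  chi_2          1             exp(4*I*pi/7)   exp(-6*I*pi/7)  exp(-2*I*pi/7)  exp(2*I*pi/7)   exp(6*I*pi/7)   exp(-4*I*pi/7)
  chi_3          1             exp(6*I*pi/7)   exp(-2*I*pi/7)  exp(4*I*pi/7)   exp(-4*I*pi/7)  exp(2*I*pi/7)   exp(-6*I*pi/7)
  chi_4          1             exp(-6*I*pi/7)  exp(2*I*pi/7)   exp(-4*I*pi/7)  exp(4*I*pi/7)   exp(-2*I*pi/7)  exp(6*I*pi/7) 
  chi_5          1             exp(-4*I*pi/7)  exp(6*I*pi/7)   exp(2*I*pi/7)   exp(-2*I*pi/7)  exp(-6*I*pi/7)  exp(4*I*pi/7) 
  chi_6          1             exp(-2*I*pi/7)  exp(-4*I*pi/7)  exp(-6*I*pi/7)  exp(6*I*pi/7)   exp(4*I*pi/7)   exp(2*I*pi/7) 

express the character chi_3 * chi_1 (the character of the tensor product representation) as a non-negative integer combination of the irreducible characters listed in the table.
chi_3 tensor chi_1 = chi_4 (all other irreducibles have multiplicity 0).

Solution. The character of a tensor product is the pointwise product (chi_3 * chi_1)(C) = chi_3(C) * chi_1(C):
  {0}: (1)*(1), {1}: (exp(6*I*pi/7))*(exp(2*I*pi/7)), {2}: (exp(-2*I*pi/7))*(exp(4*I*pi/7)), {3}: (exp(4*I*pi/7))*(exp(6*I*pi/7)), {4}: (exp(-4*I*pi/7))*(exp(-6*I*pi/7)), {5}: (exp(2*I*pi/7))*(exp(-4*I*pi/7)), {6}: (exp(-6*I*pi/7))*(exp(-2*I*pi/7))
so (chi_3 * chi_1) takes values
  {0} -> 1, {1} -> exp(-6*I*pi/7), {2} -> exp(2*I*pi/7), {3} -> exp(-4*I*pi/7), {4} -> exp(4*I*pi/7), {5} -> exp(-2*I*pi/7), {6} -> exp(6*I*pi/7).
Now take the inner product of this character with each irreducible chi from the table, <chi_3*chi_1, chi> = (1/7) sum_C |C| (chi_3*chi_1)(C) conj(chi(C)):
  <chi_3*chi_1, chi_0> = (1/7)[1*(1)*conj(1) + 1*(exp(-6*I*pi/7))*conj(1) + 1*(exp(2*I*pi/7))*conj(1) + 1*(exp(-4*I*pi/7))*conj(1) + 1*(exp(4*I*pi/7))*conj(1) + 1*(exp(-2*I*pi/7))*conj(1) + 1*(exp(6*I*pi/7))*conj(1)]
      = (1/7)[(1) + (exp(-6*I*pi/7)) + (exp(2*I*pi/7)) + (exp(-4*I*pi/7)) + (exp(4*I*pi/7)) + (exp(-2*I*pi/7)) + (exp(6*I*pi/7))] = 0/7 = 0
  <chi_3*chi_1, chi_1> = (1/7)[1*(1)*conj(1) + 1*(exp(-6*I*pi/7))*conj(exp(2*I*pi/7)) + 1*(exp(2*I*pi/7))*conj(exp(4*I*pi/7)) + 1*(exp(-4*I*pi/7))*conj(exp(6*I*pi/7)) + 1*(exp(4*I*pi/7))*conj(exp(-6*I*pi/7)) + 1*(exp(-2*I*pi/7))*conj(exp(-4*I*pi/7)) + 1*(exp(6*I*pi/7))*conj(exp(-2*I*pi/7))]
      = (1/7)[(1) + (exp(6*I*pi/7)) + (exp(-2*I*pi/7)) + (exp(4*I*pi/7)) + (exp(-4*I*pi/7)) + (exp(2*I*pi/7)) + (exp(-6*I*pi/7))] = 0/7 = 0
  <chi_3*chi_1, chi_2> = (1/7)[1*(1)*conj(1) + 1*(exp(-6*I*pi/7))*conj(exp(4*I*pi/7)) + 1*(exp(2*I*pi/7))*conj(exp(-6*I*pi/7)) + 1*(exp(-4*I*pi/7))*conj(exp(-2*I*pi/7)) + 1*(exp(4*I*pi/7))*conj(exp(2*I*pi/7)) + 1*(exp(-2*I*pi/7))*conj(exp(6*I*pi/7)) + 1*(exp(6*I*pi/7))*conj(exp(-4*I*pi/7))]
      = (1/7)[(1) + (exp(4*I*pi/7)) + (exp(-6*I*pi/7)) + (exp(-2*I*pi/7)) + (exp(2*I*pi/7)) + (exp(6*I*pi/7)) + (exp(-4*I*pi/7))] = 0/7 = 0
  <chi_3*chi_1, chi_3> = (1/7)[1*(1)*conj(1) + 1*(exp(-6*I*pi/7))*conj(exp(6*I*pi/7)) + 1*(exp(2*I*pi/7))*conj(exp(-2*I*pi/7)) + 1*(exp(-4*I*pi/7))*conj(exp(4*I*pi/7)) + 1*(exp(4*I*pi/7))*conj(exp(-4*I*pi/7)) + 1*(exp(-2*I*pi/7))*conj(exp(2*I*pi/7)) + 1*(exp(6*I*pi/7))*conj(exp(-6*I*pi/7))]
      = (1/7)[(1) + (exp(2*I*pi/7)) + (exp(4*I*pi/7)) + (exp(6*I*pi/7)) + (exp(-6*I*pi/7)) + (exp(-4*I*pi/7)) + (exp(-2*I*pi/7))] = 0/7 = 0
  <chi_3*chi_1, chi_4> = (1/7)[1*(1)*conj(1) + 1*(exp(-6*I*pi/7))*conj(exp(-6*I*pi/7)) + 1*(exp(2*I*pi/7))*conj(exp(2*I*pi/7)) + 1*(exp(-4*I*pi/7))*conj(exp(-4*I*pi/7)) + 1*(exp(4*I*pi/7))*conj(exp(4*I*pi/7)) + 1*(exp(-2*I*pi/7))*conj(exp(-2*I*pi/7)) + 1*(exp(6*I*pi/7))*conj(exp(6*I*pi/7))]
      = (1/7)[(1) + (1) + (1) + (1) + (1) + (1) + (1)] = 7/7 = 1
  <chi_3*chi_1, chi_5> = (1/7)[1*(1)*conj(1) + 1*(exp(-6*I*pi/7))*conj(exp(-4*I*pi/7)) + 1*(exp(2*I*pi/7))*conj(exp(6*I*pi/7)) + 1*(exp(-4*I*pi/7))*conj(exp(2*I*pi/7)) + 1*(exp(4*I*pi/7))*conj(exp(-2*I*pi/7)) + 1*(exp(-2*I*pi/7))*conj(exp(-6*I*pi/7)) + 1*(exp(6*I*pi/7))*conj(exp(4*I*pi/7))]
      = (1/7)[(1) + (exp(-2*I*pi/7)) + (exp(-4*I*pi/7)) + (exp(-6*I*pi/7)) + (exp(6*I*pi/7)) + (exp(4*I*pi/7)) + (exp(2*I*pi/7))] = 0/7 = 0
  <chi_3*chi_1, chi_6> = (1/7)[1*(1)*conj(1) + 1*(exp(-6*I*pi/7))*conj(exp(-2*I*pi/7)) + 1*(exp(2*I*pi/7))*conj(exp(-4*I*pi/7)) + 1*(exp(-4*I*pi/7))*conj(exp(-6*I*pi/7)) + 1*(exp(4*I*pi/7))*conj(exp(6*I*pi/7)) + 1*(exp(-2*I*pi/7))*conj(exp(4*I*pi/7)) + 1*(exp(6*I*pi/7))*conj(exp(2*I*pi/7))]
      = (1/7)[(1) + (exp(-4*I*pi/7)) + (exp(6*I*pi/7)) + (exp(2*I*pi/7)) + (exp(-2*I*pi/7)) + (exp(-6*I*pi/7)) + (exp(4*I*pi/7))] = 0/7 = 0
(Exp terms are combined using exp(i*s)*conj(exp(i*t)) = exp(i*(s-t)), and sums of them are collapsed using the identity that for every m > 1 the m distinct m-th roots of unity sum to 0, e.g. 1 + exp(2*I*pi/3) + exp(-2*I*pi/3) = 0.)
Hence the multiplicities are chi_4: 1. Dimension check: dim(chi_3)*dim(chi_1) = 1*1 = 1 and sum (mult * dim) = 1*1 = 1.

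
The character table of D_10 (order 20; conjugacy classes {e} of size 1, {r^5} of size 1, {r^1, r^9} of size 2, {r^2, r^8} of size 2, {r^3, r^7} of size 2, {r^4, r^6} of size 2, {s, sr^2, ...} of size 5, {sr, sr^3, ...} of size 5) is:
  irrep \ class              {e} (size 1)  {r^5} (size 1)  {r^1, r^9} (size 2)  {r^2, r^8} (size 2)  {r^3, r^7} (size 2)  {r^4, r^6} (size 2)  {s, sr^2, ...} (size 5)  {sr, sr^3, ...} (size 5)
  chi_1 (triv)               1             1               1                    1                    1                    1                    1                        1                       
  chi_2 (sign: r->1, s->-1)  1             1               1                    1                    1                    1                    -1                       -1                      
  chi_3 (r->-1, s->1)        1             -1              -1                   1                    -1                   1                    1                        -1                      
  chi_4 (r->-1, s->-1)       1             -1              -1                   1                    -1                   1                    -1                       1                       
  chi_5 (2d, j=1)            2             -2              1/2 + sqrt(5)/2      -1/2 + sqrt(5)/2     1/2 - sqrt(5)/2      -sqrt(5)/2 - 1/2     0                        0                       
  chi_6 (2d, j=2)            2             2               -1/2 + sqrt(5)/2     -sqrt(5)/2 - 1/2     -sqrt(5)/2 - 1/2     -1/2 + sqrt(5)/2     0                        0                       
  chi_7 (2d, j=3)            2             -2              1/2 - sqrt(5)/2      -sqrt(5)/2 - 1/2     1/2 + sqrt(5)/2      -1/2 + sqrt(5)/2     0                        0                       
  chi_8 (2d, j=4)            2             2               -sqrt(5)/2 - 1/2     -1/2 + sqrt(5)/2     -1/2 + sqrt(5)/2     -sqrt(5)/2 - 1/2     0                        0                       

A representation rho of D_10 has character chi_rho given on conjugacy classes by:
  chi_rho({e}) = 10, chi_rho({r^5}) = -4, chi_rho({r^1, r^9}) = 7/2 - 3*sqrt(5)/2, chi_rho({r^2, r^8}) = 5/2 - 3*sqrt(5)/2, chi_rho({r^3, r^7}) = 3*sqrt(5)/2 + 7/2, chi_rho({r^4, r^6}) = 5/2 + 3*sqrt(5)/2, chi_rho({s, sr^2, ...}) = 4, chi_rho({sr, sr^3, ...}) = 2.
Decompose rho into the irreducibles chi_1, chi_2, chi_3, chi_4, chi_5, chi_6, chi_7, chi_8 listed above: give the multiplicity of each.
Multiplicities: chi_1: 3, chi_2: 0, chi_3: 1, chi_4: 0, chi_5: 0, chi_6: 0, chi_7: 3, chi_8: 0.

Derivation: Use <chi_rho, chi> = (1/|G|) sum_C |C| * chi_rho(C) * conj(chi(C)) with |G| = 20 for each irreducible chi in the table:
  <chi_rho, chi_1> = (1/20)[1*(10)*conj(1) + 1*(-4)*conj(1) + 2*(7/2 - 3*sqrt(5)/2)*conj(1) + 2*(5/2 - 3*sqrt(5)/2)*conj(1) + 2*(3*sqrt(5)/2 + 7/2)*conj(1) + 2*(5/2 + 3*sqrt(5)/2)*conj(1) + 5*(4)*conj(1) + 5*(2)*conj(1)]
      = (1/20)[(10) + (-4) + (7 - 3*sqrt(5)) + (5 - 3*sqrt(5)) + (3*sqrt(5) + 7) + (5 + 3*sqrt(5)) + (20) + (10)] = 60/20 = 3
  <chi_rho, chi_2> = (1/20)[1*(10)*conj(1) + 1*(-4)*conj(1) + 2*(7/2 - 3*sqrt(5)/2)*conj(1) + 2*(5/2 - 3*sqrt(5)/2)*conj(1) + 2*(3*sqrt(5)/2 + 7/2)*conj(1) + 2*(5/2 + 3*sqrt(5)/2)*conj(1) + 5*(4)*conj(-1) + 5*(2)*conj(-1)]
      = (1/20)[(10) + (-4) + (7 - 3*sqrt(5)) + (5 - 3*sqrt(5)) + (3*sqrt(5) + 7) + (5 + 3*sqrt(5)) + (-20) + (-10)] = 0/20 = 0
  <chi_rho, chi_3> = (1/20)[1*(10)*conj(1) + 1*(-4)*conj(-1) + 2*(7/2 - 3*sqrt(5)/2)*conj(-1) + 2*(5/2 - 3*sqrt(5)/2)*conj(1) + 2*(3*sqrt(5)/2 + 7/2)*conj(-1) + 2*(5/2 + 3*sqrt(5)/2)*conj(1) + 5*(4)*conj(1) + 5*(2)*conj(-1)]
      = (1/20)[(10) + (4) + (-7 + 3*sqrt(5)) + (5 - 3*sqrt(5)) + (-7 - 3*sqrt(5)) + (5 + 3*sqrt(5)) + (20) + (-10)] = 20/20 = 1
  <chi_rho, chi_4> = (1/20)[1*(10)*conj(1) + 1*(-4)*conj(-1) + 2*(7/2 - 3*sqrt(5)/2)*conj(-1) + 2*(5/2 - 3*sqrt(5)/2)*conj(1) + 2*(3*sqrt(5)/2 + 7/2)*conj(-1) + 2*(5/2 + 3*sqrt(5)/2)*conj(1) + 5*(4)*conj(-1) + 5*(2)*conj(1)]
      = (1/20)[(10) + (4) + (-7 + 3*sqrt(5)) + (5 - 3*sqrt(5)) + (-7 - 3*sqrt(5)) + (5 + 3*sqrt(5)) + (-20) + (10)] = 0/20 = 0
  <chi_rho, chi_5> = (1/20)[1*(10)*conj(2) + 1*(-4)*conj(-2) + 2*(7/2 - 3*sqrt(5)/2)*conj(1/2 + sqrt(5)/2) + 2*(5/2 - 3*sqrt(5)/2)*conj(-1/2 + sqrt(5)/2) + 2*(3*sqrt(5)/2 + 7/2)*conj(1/2 - sqrt(5)/2) + 2*(5/2 + 3*sqrt(5)/2)*conj(-sqrt(5)/2 - 1/2) + 5*(4)*conj(0) + 5*(2)*conj(0)]
      = (1/20)[(20) + (8) + (-4 + 2*sqrt(5)) + (-10 + 4*sqrt(5)) + (-2*sqrt(5) - 4) + (-10 - 4*sqrt(5)) + (0) + (0)] = 0/20 = 0
  <chi_rho, chi_6> = (1/20)[1*(10)*conj(2) + 1*(-4)*conj(2) + 2*(7/2 - 3*sqrt(5)/2)*conj(-1/2 + sqrt(5)/2) + 2*(5/2 - 3*sqrt(5)/2)*conj(-sqrt(5)/2 - 1/2) + 2*(3*sqrt(5)/2 + 7/2)*conj(-sqrt(5)/2 - 1/2) + 2*(5/2 + 3*sqrt(5)/2)*conj(-1/2 + sqrt(5)/2) + 5*(4)*conj(0) + 5*(2)*conj(0)]
      = (1/20)[(20) + (-8) + (-11 + 5*sqrt(5)) + (5 - sqrt(5)) + (-5*sqrt(5) - 11) + (sqrt(5) + 5) + (0) + (0)] = 0/20 = 0
  <chi_rho, chi_7> = (1/20)[1*(10)*conj(2) + 1*(-4)*conj(-2) + 2*(7/2 - 3*sqrt(5)/2)*conj(1/2 - sqrt(5)/2) + 2*(5/2 - 3*sqrt(5)/2)*conj(-sqrt(5)/2 - 1/2) + 2*(3*sqrt(5)/2 + 7/2)*conj(1/2 + sqrt(5)/2) + 2*(5/2 + 3*sqrt(5)/2)*conj(-1/2 + sqrt(5)/2) + 5*(4)*conj(0) + 5*(2)*conj(0)]
      = (1/20)[(20) + (8) + (11 - 5*sqrt(5)) + (5 - sqrt(5)) + (11 + 5*sqrt(5)) + (sqrt(5) + 5) + (0) + (0)] = 60/20 = 3
  <chi_rho, chi_8> = (1/20)[1*(10)*conj(2) + 1*(-4)*conj(2) + 2*(7/2 - 3*sqrt(5)/2)*conj(-sqrt(5)/2 - 1/2) + 2*(5/2 - 3*sqrt(5)/2)*conj(-1/2 + sqrt(5)/2) + 2*(3*sqrt(5)/2 + 7/2)*conj(-1/2 + sqrt(5)/2) + 2*(5/2 + 3*sqrt(5)/2)*conj(-sqrt(5)/2 - 1/2) + 5*(4)*conj(0) + 5*(2)*conj(0)]
      = (1/20)[(20) + (-8) + (4 - 2*sqrt(5)) + (-10 + 4*sqrt(5)) + (4 + 2*sqrt(5)) + (-10 - 4*sqrt(5)) + (0) + (0)] = 0/20 = 0
Dimension check: dim(rho) = sum (mult * dim) = 3*1 + 0*1 + 1*1 + 0*1 + 0*2 + 0*2 + 3*2 + 0*2 = 10 = chi_rho(e) = 10.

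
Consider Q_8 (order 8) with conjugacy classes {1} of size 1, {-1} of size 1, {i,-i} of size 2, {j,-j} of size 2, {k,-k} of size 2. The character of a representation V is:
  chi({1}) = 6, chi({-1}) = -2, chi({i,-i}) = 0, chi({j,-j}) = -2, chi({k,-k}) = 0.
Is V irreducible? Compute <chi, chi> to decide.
Not irreducible (reducible): <chi, chi> = 6 > 1.

Derivation: <chi, chi> = (1/|G|) sum_C |C| * |chi(C)|^2 = (1/8)[1*|6|^2 + 1*|-2|^2 + 2*|0|^2 + 2*|-2|^2 + 2*|0|^2]
  = (1/8)[(36) + (4) + (0) + (8) + (0)] = 48/8 = 6.
A character is irreducible iff <chi, chi> = 1, so this representation is reducible.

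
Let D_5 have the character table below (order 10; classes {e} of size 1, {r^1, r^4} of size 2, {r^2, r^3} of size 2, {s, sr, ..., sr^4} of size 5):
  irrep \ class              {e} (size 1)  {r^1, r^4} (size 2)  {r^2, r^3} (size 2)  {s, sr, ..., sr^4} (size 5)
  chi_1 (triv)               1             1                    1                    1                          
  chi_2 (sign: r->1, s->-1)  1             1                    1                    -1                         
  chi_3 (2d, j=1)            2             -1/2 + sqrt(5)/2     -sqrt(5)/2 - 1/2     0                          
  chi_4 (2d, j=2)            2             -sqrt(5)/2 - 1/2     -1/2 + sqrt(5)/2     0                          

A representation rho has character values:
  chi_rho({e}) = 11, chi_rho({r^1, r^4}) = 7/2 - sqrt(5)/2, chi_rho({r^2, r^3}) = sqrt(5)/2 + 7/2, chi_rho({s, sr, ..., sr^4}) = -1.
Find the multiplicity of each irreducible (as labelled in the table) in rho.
Multiplicities: chi_1: 2, chi_2: 3, chi_3: 1, chi_4: 2.

Solution. Use <chi_rho, chi> = (1/|G|) sum_C |C| * chi_rho(C) * conj(chi(C)) with |G| = 10 for each irreducible chi in the table:
  <chi_rho, chi_1> = (1/10)[1*(11)*conj(1) + 2*(7/2 - sqrt(5)/2)*conj(1) + 2*(sqrt(5)/2 + 7/2)*conj(1) + 5*(-1)*conj(1)]
      = (1/10)[(11) + (7 - sqrt(5)) + (sqrt(5) + 7) + (-5)] = 20/10 = 2
  <chi_rho, chi_2> = (1/10)[1*(11)*conj(1) + 2*(7/2 - sqrt(5)/2)*conj(1) + 2*(sqrt(5)/2 + 7/2)*conj(1) + 5*(-1)*conj(-1)]
      = (1/10)[(11) + (7 - sqrt(5)) + (sqrt(5) + 7) + (5)] = 30/10 = 3
  <chi_rho, chi_3> = (1/10)[1*(11)*conj(2) + 2*(7/2 - sqrt(5)/2)*conj(-1/2 + sqrt(5)/2) + 2*(sqrt(5)/2 + 7/2)*conj(-sqrt(5)/2 - 1/2) + 5*(-1)*conj(0)]
      = (1/10)[(22) + (-6 + 4*sqrt(5)) + (-4*sqrt(5) - 6) + (0)] = 10/10 = 1
  <chi_rho, chi_4> = (1/10)[1*(11)*conj(2) + 2*(7/2 - sqrt(5)/2)*conj(-sqrt(5)/2 - 1/2) + 2*(sqrt(5)/2 + 7/2)*conj(-1/2 + sqrt(5)/2) + 5*(-1)*conj(0)]
      = (1/10)[(22) + (-3*sqrt(5) - 1) + (-1 + 3*sqrt(5)) + (0)] = 20/10 = 2
Dimension check: dim(rho) = sum (mult * dim) = 2*1 + 3*1 + 1*2 + 2*2 = 11 = chi_rho(e) = 11.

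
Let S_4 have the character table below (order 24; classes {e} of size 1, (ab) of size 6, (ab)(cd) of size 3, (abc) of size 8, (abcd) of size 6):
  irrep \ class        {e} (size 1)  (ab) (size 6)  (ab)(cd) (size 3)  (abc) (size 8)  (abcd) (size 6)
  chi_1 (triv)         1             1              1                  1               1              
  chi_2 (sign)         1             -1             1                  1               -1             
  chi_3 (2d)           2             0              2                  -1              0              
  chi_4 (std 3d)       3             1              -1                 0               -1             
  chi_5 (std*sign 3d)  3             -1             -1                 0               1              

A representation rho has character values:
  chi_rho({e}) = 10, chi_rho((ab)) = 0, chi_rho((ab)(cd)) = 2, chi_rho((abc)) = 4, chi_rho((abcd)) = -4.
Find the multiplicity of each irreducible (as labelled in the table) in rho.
Multiplicities: chi_1: 1, chi_2: 3, chi_3: 0, chi_4: 2, chi_5: 0.

Justification: Use <chi_rho, chi> = (1/|G|) sum_C |C| * chi_rho(C) * conj(chi(C)) with |G| = 24 for each irreducible chi in the table:
  <chi_rho, chi_1> = (1/24)[1*(10)*conj(1) + 6*(0)*conj(1) + 3*(2)*conj(1) + 8*(4)*conj(1) + 6*(-4)*conj(1)]
      = (1/24)[(10) + (0) + (6) + (32) + (-24)] = 24/24 = 1
  <chi_rho, chi_2> = (1/24)[1*(10)*conj(1) + 6*(0)*conj(-1) + 3*(2)*conj(1) + 8*(4)*conj(1) + 6*(-4)*conj(-1)]
      = (1/24)[(10) + (0) + (6) + (32) + (24)] = 72/24 = 3
  <chi_rho, chi_3> = (1/24)[1*(10)*conj(2) + 6*(0)*conj(0) + 3*(2)*conj(2) + 8*(4)*conj(-1) + 6*(-4)*conj(0)]
      = (1/24)[(20) + (0) + (12) + (-32) + (0)] = 0/24 = 0
  <chi_rho, chi_4> = (1/24)[1*(10)*conj(3) + 6*(0)*conj(1) + 3*(2)*conj(-1) + 8*(4)*conj(0) + 6*(-4)*conj(-1)]
      = (1/24)[(30) + (0) + (-6) + (0) + (24)] = 48/24 = 2
  <chi_rho, chi_5> = (1/24)[1*(10)*conj(3) + 6*(0)*conj(-1) + 3*(2)*conj(-1) + 8*(4)*conj(0) + 6*(-4)*conj(1)]
      = (1/24)[(30) + (0) + (-6) + (0) + (-24)] = 0/24 = 0
Dimension check: dim(rho) = sum (mult * dim) = 1*1 + 3*1 + 0*2 + 2*3 + 0*3 = 10 = chi_rho(e) = 10.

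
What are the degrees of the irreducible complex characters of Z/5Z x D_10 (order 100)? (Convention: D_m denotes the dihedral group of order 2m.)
Dimensions: 1, 1, 1, 1, 1, 1, 1, 1, 1, 1, 1, 1, 1, 1, 1, 1, 1, 1, 1, 1, 2, 2, 2, 2, 2, 2, 2, 2, 2, 2, 2, 2, 2, 2, 2, 2, 2, 2, 2, 2

Justification: There are 40 irreducibles (= number of conjugacy classes). Their dimensions d_i satisfy sum d_i^2 = |G| = 100: 1 + 1 + 1 + 1 + 1 + 1 + 1 + 1 + 1 + 1 + 1 + 1 + 1 + 1 + 1 + 1 + 1 + 1 + 1 + 1 + 4 + 4 + 4 + 4 + 4 + 4 + 4 + 4 + 4 + 4 + 4 + 4 + 4 + 4 + 4 + 4 + 4 + 4 + 4 + 4 = 100. (For the product with Z/5Z: each of the 5 1-dim characters of Z/5Z tensors with each irrep of D_10, giving 5 copies of each D_10-dimension.)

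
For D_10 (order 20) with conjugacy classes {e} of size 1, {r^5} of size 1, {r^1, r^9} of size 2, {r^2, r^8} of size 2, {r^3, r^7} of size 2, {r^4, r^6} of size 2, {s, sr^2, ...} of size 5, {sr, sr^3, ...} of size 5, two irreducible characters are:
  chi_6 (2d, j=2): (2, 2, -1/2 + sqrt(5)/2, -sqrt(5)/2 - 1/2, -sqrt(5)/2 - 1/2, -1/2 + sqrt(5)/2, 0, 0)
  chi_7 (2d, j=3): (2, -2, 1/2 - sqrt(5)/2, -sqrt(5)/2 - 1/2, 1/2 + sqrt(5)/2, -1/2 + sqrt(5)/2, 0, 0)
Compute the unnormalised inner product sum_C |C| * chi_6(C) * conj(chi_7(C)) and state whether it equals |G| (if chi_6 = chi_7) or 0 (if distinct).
Sum = 0; so <chi_6, chi_7> = 0 (distinct irreducibles are orthogonal).

Solution. Compute term by term over conjugacy classes (|C| * chi_6(C) * conj(chi_7(C))):
  1*(2)*conj(2) + 1*(2)*conj(-2) + 2*(-1/2 + sqrt(5)/2)*conj(1/2 - sqrt(5)/2) + 2*(-sqrt(5)/2 - 1/2)*conj(-sqrt(5)/2 - 1/2) + 2*(-sqrt(5)/2 - 1/2)*conj(1/2 + sqrt(5)/2) + 2*(-1/2 + sqrt(5)/2)*conj(-1/2 + sqrt(5)/2) + 5*(0)*conj(0) + 5*(0)*conj(0)
  = (4) + (-4) + (-3 + sqrt(5)) + (sqrt(5) + 3) + (-3 - sqrt(5)) + (3 - sqrt(5)) + (0) + (0)
  = 0.
Dividing by |G| = 20 gives 0/20 = 0, matching the row-orthogonality relation <chi_6, chi_7> = [chi_6 = chi_7].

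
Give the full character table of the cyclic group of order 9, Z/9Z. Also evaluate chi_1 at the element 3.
Character table of Z/9Z (irreps indexed chi_0,...,chi_8 with chi_k(m) = zeta_9^(k*m), zeta_9 = exp(2*pi*i/9)):
  irrep \ class  {0} (size 1)  {1} (size 1)    {2} (size 1)    {3} (size 1)    {4} (size 1)    {5} (size 1)    {6} (size 1)    {7} (size 1)    {8} (size 1)  
  chi_0          1             1               1               1               1               1               1               1               1             
  chi_1          1             exp(2*I*pi/9)   exp(4*I*pi/9)   exp(2*I*pi/3)   exp(8*I*pi/9)   exp(-8*I*pi/9)  exp(-2*I*pi/3)  exp(-4*I*pi/9)  exp(-2*I*pi/9)
  chi_2          1             exp(4*I*pi/9)   exp(8*I*pi/9)   exp(-2*I*pi/3)  exp(-2*I*pi/9)  exp(2*I*pi/9)   exp(2*I*pi/3)   exp(-8*I*pi/9)  exp(-4*I*pi/9)
  chi_3          1             exp(2*I*pi/3)   exp(-2*I*pi/3)  1               exp(2*I*pi/3)   exp(-2*I*pi/3)  1               exp(2*I*pi/3)   exp(-2*I*pi/3)
  chi_4          1             exp(8*I*pi/9)   exp(-2*I*pi/9)  exp(2*I*pi/3)   exp(-4*I*pi/9)  exp(4*I*pi/9)   exp(-2*I*pi/3)  exp(2*I*pi/9)   exp(-8*I*pi/9)
  chi_5          1             exp(-8*I*pi/9)  exp(2*I*pi/9)   exp(-2*I*pi/3)  exp(4*I*pi/9)   exp(-4*I*pi/9)  exp(2*I*pi/3)   exp(-2*I*pi/9)  exp(8*I*pi/9) 
  chi_6          1             exp(-2*I*pi/3)  exp(2*I*pi/3)   1               exp(-2*I*pi/3)  exp(2*I*pi/3)   1               exp(-2*I*pi/3)  exp(2*I*pi/3) 
  chi_7          1             exp(-4*I*pi/9)  exp(-8*I*pi/9)  exp(2*I*pi/3)   exp(2*I*pi/9)   exp(-2*I*pi/9)  exp(-2*I*pi/3)  exp(8*I*pi/9)   exp(4*I*pi/9) 
  chi_8          1             exp(-2*I*pi/9)  exp(-4*I*pi/9)  exp(-2*I*pi/3)  exp(-8*I*pi/9)  exp(8*I*pi/9)   exp(2*I*pi/3)   exp(4*I*pi/9)   exp(2*I*pi/9) 

Spot check: chi_1(3) = zeta_9^(1*3) = zeta_9^3 = exp(2*I*pi/3).

Justification: Z/9Z is abelian, so all 9 irreducible complex representations are 1-dimensional. They are given by chi_k(m) = zeta_9^(k*m) for k = 0,...,8. Row orthogonality: sum_m chi_k(m) conj(chi_l(m)) = 9 * [k = l].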